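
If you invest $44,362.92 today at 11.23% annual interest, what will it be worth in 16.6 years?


Future value formula: FV = PV × (1 + r)^t
FV = $44,362.92 × (1 + 0.1123)^16.6
FV = $44,362.92 × 5.8517284
FV = $259,599.76

FV = PV × (1 + r)^t = $259,599.76


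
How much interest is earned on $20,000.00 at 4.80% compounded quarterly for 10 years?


Compound interest earned = final amount − principal.
A = P(1 + r/n)^(nt) = $20,000.00 × (1 + 0.048/4)^(4 × 10) = $32,229.27
Interest = A − P = $32,229.27 − $20,000.00 = $12,229.27

Interest = A - P = $12,229.27


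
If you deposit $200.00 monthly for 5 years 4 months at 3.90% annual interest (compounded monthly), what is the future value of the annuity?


Future value of an ordinary annuity: FV = PMT × ((1 + r)^n − 1) / r
Monthly rate r = 0.039/12 = 0.00325, n = 64
FV = $200.00 × ((1 + 0.039/12)^64 − 1) / (0.039/12)
FV = $200.00 × 71.014766
FV = $14,202.95

FV = PMT × ((1+r)^n - 1)/r = $14,202.95


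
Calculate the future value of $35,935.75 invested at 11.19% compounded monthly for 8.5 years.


Compound interest formula: A = P(1 + r/n)^(nt)
A = $35,935.75 × (1 + 0.1119/12)^(12 × 8.5)
Growth factor: (1 + 0.1119/12)^102 = 2.577301
A = $35,935.75 × 2.577301
A = $92,617.24

A = P(1 + r/n)^(nt) = $92,617.24


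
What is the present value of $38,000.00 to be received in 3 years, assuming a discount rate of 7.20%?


Present value formula: PV = FV / (1 + r)^t
PV = $38,000.00 / (1 + 0.072)^3
PV = $38,000.00 / 1.231925
PV = $30,846.03

PV = FV / (1 + r)^t = $30,846.03


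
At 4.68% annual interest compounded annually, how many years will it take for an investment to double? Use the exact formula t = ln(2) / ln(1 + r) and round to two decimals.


Doubling condition: (1 + r)^t = 2
Take ln of both sides: t × ln(1 + r) = ln(2)
t = ln(2) / ln(1 + r)
t = 0.693147 / 0.045738
t = 15.15

t = ln(2) / ln(1 + r) = 15.15 years


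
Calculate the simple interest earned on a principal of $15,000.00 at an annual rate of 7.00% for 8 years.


Simple interest formula: I = P × r × t
I = $15,000.00 × 0.07 × 8
I = $8,400.00

I = P × r × t = $8,400.00


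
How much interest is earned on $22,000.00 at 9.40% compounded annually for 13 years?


Compound interest earned = final amount − principal.
A = P(1 + r/n)^(nt) = $22,000.00 × (1 + 0.094/1)^(1 × 13) = $70,737.20
Interest = A − P = $70,737.20 − $22,000.00 = $48,737.20

Interest = A - P = $48,737.20


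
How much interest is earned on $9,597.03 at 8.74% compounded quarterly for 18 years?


Compound interest earned = final amount − principal.
A = P(1 + r/n)^(nt) = $9,597.03 × (1 + 0.0874/4)^(4 × 18) = $45,500.02
Interest = A − P = $45,500.02 − $9,597.03 = $35,902.99

Interest = A - P = $35,902.99


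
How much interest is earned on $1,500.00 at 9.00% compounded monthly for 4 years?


Compound interest earned = final amount − principal.
A = P(1 + r/n)^(nt) = $1,500.00 × (1 + 0.09/12)^(12 × 4) = $2,147.11
Interest = A − P = $2,147.11 − $1,500.00 = $647.11

Interest = A - P = $647.11


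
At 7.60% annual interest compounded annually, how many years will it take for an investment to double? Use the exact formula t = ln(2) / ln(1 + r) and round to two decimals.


Doubling condition: (1 + r)^t = 2
Take ln of both sides: t × ln(1 + r) = ln(2)
t = ln(2) / ln(1 + r)
t = 0.693147 / 0.073250
t = 9.46

t = ln(2) / ln(1 + r) = 9.46 years


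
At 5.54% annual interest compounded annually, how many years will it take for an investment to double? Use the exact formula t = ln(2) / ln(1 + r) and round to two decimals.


Doubling condition: (1 + r)^t = 2
Take ln of both sides: t × ln(1 + r) = ln(2)
t = ln(2) / ln(1 + r)
t = 0.693147 / 0.053920
t = 12.86

t = ln(2) / ln(1 + r) = 12.86 years


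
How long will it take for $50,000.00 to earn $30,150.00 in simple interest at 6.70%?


Rearrange the simple interest formula for t:
I = P × r × t  ⇒  t = I / (P × r)
t = $30,150.00 / ($50,000.00 × 0.067)
t = 9

t = I/(P×r) = 9 years


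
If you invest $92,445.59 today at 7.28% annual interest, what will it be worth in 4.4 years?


Future value formula: FV = PV × (1 + r)^t
FV = $92,445.59 × (1 + 0.0728)^4.4
FV = $92,445.59 × 1.3623308
FV = $125,941.47

FV = PV × (1 + r)^t = $125,941.47


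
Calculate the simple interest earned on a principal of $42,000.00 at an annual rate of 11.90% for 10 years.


Simple interest formula: I = P × r × t
I = $42,000.00 × 0.119 × 10
I = $49,980.00

I = P × r × t = $49,980.00


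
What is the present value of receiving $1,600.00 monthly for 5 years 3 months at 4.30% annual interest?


Present value of an ordinary annuity: PV = PMT × (1 − (1 + r)^(−n)) / r
Monthly rate r = 0.043/12 ≈ 0.00358333, n = 63
PV = $1,600.00 × (1 − (1 + 0.043/12)^(−63)) / (0.043/12)
PV = $1,600.00 × 56.305232
PV = $90,088.37

PV = PMT × (1-(1+r)^(-n))/r = $90,088.37


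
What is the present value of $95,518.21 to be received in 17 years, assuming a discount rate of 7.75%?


Present value formula: PV = FV / (1 + r)^t
PV = $95,518.21 / (1 + 0.0775)^17
PV = $95,518.21 / 3.557081
PV = $26,852.98

PV = FV / (1 + r)^t = $26,852.98


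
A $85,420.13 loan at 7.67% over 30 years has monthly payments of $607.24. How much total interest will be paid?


Total paid over the life of the loan = PMT × n.
Total paid = $607.24 × 360 = $218,606.40
Total interest = total paid − principal = $218,606.40 − $85,420.13 = $133,186.27

Total interest = (PMT × n) - PV = $133,186.27


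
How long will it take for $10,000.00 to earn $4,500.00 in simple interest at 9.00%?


Rearrange the simple interest formula for t:
I = P × r × t  ⇒  t = I / (P × r)
t = $4,500.00 / ($10,000.00 × 0.09)
t = 5

t = I/(P×r) = 5 years


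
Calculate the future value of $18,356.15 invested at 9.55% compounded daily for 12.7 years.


Compound interest formula: A = P(1 + r/n)^(nt)
A = $18,356.15 × (1 + 0.0955/365)^(365 × 12.7)
Growth factor: (1 + 0.0955/365)^4635.5 = 3.362522
A = $18,356.15 × 3.362522
A = $61,722.96

A = P(1 + r/n)^(nt) = $61,722.96


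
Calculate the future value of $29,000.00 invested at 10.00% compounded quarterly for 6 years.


Compound interest formula: A = P(1 + r/n)^(nt)
A = $29,000.00 × (1 + 0.1/4)^(4 × 6)
Growth factor: (1 + 0.1/4)^24 = 1.808726
A = $29,000.00 × 1.808726
A = $52,453.05

A = P(1 + r/n)^(nt) = $52,453.05


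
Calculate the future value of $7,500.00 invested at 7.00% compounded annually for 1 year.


Compound interest formula: A = P(1 + r/n)^(nt)
A = $7,500.00 × (1 + 0.07/1)^(1 × 1)
Growth factor: (1 + 0.07/1)^1 = 1.070000
A = $7,500.00 × 1.070000
A = $8,025.00

A = P(1 + r/n)^(nt) = $8,025.00


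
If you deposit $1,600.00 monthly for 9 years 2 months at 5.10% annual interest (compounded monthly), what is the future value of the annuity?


Future value of an ordinary annuity: FV = PMT × ((1 + r)^n − 1) / r
Monthly rate r = 0.051/12 = 0.00425, n = 110
FV = $1,600.00 × ((1 + 0.051/12)^110 − 1) / (0.051/12)
FV = $1,600.00 × 139.863280
FV = $223,781.25

FV = PMT × ((1+r)^n - 1)/r = $223,781.25


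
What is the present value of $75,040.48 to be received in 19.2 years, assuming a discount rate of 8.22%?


Present value formula: PV = FV / (1 + r)^t
PV = $75,040.48 / (1 + 0.0822)^19.2
PV = $75,040.48 / 4.557268
PV = $16,466.11

PV = FV / (1 + r)^t = $16,466.11


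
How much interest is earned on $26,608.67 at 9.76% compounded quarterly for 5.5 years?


Compound interest earned = final amount − principal.
A = P(1 + r/n)^(nt) = $26,608.67 × (1 + 0.0976/4)^(4 × 5.5) = $45,222.41
Interest = A − P = $45,222.41 − $26,608.67 = $18,613.74

Interest = A - P = $18,613.74


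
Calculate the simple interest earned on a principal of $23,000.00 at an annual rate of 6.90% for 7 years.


Simple interest formula: I = P × r × t
I = $23,000.00 × 0.069 × 7
I = $11,109.00

I = P × r × t = $11,109.00


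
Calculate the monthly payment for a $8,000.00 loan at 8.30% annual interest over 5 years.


Loan payment formula: PMT = PV × r / (1 − (1 + r)^(−n))
Monthly rate r = 0.083/12 ≈ 0.00691667, n = 60 months
Denominator: 1 − (1 + 0.083/12)^(−60) = 0.338716
PMT = $8,000.00 × (0.083/12) / 0.338716
PMT = $163.36 per month

PMT = PV × r / (1-(1+r)^(-n)) = $163.36/month


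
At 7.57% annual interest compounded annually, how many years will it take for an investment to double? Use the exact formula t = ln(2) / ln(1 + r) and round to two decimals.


Doubling condition: (1 + r)^t = 2
Take ln of both sides: t × ln(1 + r) = ln(2)
t = ln(2) / ln(1 + r)
t = 0.693147 / 0.072972
t = 9.50

t = ln(2) / ln(1 + r) = 9.50 years


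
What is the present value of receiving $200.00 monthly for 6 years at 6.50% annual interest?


Present value of an ordinary annuity: PV = PMT × (1 − (1 + r)^(−n)) / r
Monthly rate r = 0.065/12 ≈ 0.00541667, n = 72
PV = $200.00 × (1 − (1 + 0.065/12)^(−72)) / (0.065/12)
PV = $200.00 × 59.488649
PV = $11,897.73

PV = PMT × (1-(1+r)^(-n))/r = $11,897.73


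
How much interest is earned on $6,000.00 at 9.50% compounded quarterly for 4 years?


Compound interest earned = final amount − principal.
A = P(1 + r/n)^(nt) = $6,000.00 × (1 + 0.095/4)^(4 × 4) = $8,734.82
Interest = A − P = $8,734.82 − $6,000.00 = $2,734.82

Interest = A - P = $2,734.82


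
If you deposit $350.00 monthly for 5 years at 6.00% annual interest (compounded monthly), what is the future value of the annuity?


Future value of an ordinary annuity: FV = PMT × ((1 + r)^n − 1) / r
Monthly rate r = 0.06/12 = 0.005, n = 60
FV = $350.00 × ((1 + 0.06/12)^60 − 1) / (0.06/12)
FV = $350.00 × 69.770031
FV = $24,419.51

FV = PMT × ((1+r)^n - 1)/r = $24,419.51


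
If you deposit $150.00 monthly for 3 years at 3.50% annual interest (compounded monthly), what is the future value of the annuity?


Future value of an ordinary annuity: FV = PMT × ((1 + r)^n − 1) / r
Monthly rate r = 0.035/12 ≈ 0.00291667, n = 36
FV = $150.00 × ((1 + 0.035/12)^36 − 1) / (0.035/12)
FV = $150.00 × 37.899729
FV = $5,684.96

FV = PMT × ((1+r)^n - 1)/r = $5,684.96


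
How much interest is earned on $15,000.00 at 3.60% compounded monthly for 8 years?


Compound interest earned = final amount − principal.
A = P(1 + r/n)^(nt) = $15,000.00 × (1 + 0.036/12)^(12 × 8) = $19,997.74
Interest = A − P = $19,997.74 − $15,000.00 = $4,997.74

Interest = A - P = $4,997.74


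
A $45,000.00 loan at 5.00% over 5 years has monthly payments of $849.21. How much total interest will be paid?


Total paid over the life of the loan = PMT × n.
Total paid = $849.21 × 60 = $50,952.60
Total interest = total paid − principal = $50,952.60 − $45,000.00 = $5,952.60

Total interest = (PMT × n) - PV = $5,952.60


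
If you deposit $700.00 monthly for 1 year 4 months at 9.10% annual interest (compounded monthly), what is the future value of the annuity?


Future value of an ordinary annuity: FV = PMT × ((1 + r)^n − 1) / r
Monthly rate r = 0.091/12 ≈ 0.00758333, n = 16
FV = $700.00 × ((1 + 0.091/12)^16 − 1) / (0.091/12)
FV = $700.00 × 16.943012
FV = $11,860.11

FV = PMT × ((1+r)^n - 1)/r = $11,860.11


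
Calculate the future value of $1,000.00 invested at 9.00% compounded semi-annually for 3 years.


Compound interest formula: A = P(1 + r/n)^(nt)
A = $1,000.00 × (1 + 0.09/2)^(2 × 3)
Growth factor: (1 + 0.09/2)^6 = 1.302260
A = $1,000.00 × 1.302260
A = $1,302.26

A = P(1 + r/n)^(nt) = $1,302.26


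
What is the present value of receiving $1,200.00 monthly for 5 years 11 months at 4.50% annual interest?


Present value of an ordinary annuity: PV = PMT × (1 − (1 + r)^(−n)) / r
Monthly rate r = 0.045/12 = 0.00375, n = 71
PV = $1,200.00 × (1 − (1 + 0.045/12)^(−71)) / (0.045/12)
PV = $1,200.00 × 62.232211
PV = $74,678.65

PV = PMT × (1-(1+r)^(-n))/r = $74,678.65


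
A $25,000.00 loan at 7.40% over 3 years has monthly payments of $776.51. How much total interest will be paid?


Total paid over the life of the loan = PMT × n.
Total paid = $776.51 × 36 = $27,954.36
Total interest = total paid − principal = $27,954.36 − $25,000.00 = $2,954.36

Total interest = (PMT × n) - PV = $2,954.36


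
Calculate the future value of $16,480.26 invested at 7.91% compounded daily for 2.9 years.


Compound interest formula: A = P(1 + r/n)^(nt)
A = $16,480.26 × (1 + 0.0791/365)^(365 × 2.9)
Growth factor: (1 + 0.0791/365)^1058.5 = 1.257801
A = $16,480.26 × 1.257801
A = $20,728.89

A = P(1 + r/n)^(nt) = $20,728.89


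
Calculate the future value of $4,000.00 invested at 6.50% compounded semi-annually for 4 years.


Compound interest formula: A = P(1 + r/n)^(nt)
A = $4,000.00 × (1 + 0.065/2)^(2 × 4)
Growth factor: (1 + 0.065/2)^8 = 1.291578
A = $4,000.00 × 1.291578
A = $5,166.31

A = P(1 + r/n)^(nt) = $5,166.31


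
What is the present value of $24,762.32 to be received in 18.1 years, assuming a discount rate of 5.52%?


Present value formula: PV = FV / (1 + r)^t
PV = $24,762.32 / (1 + 0.0552)^18.1
PV = $24,762.32 / 2.644597
PV = $9,363.36

PV = FV / (1 + r)^t = $9,363.36


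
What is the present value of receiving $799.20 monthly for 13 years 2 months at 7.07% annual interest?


Present value of an ordinary annuity: PV = PMT × (1 − (1 + r)^(−n)) / r
Monthly rate r = 0.0707/12 ≈ 0.00589167, n = 158
PV = $799.20 × (1 − (1 + 0.0707/12)^(−158)) / (0.0707/12)
PV = $799.20 × 102.639278
PV = $82,029.31

PV = PMT × (1-(1+r)^(-n))/r = $82,029.31


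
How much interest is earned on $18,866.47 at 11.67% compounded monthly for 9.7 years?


Compound interest earned = final amount − principal.
A = P(1 + r/n)^(nt) = $18,866.47 × (1 + 0.1167/12)^(12 × 9.7) = $58,201.28
Interest = A − P = $58,201.28 − $18,866.47 = $39,334.81

Interest = A - P = $39,334.81


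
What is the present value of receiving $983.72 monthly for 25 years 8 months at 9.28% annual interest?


Present value of an ordinary annuity: PV = PMT × (1 − (1 + r)^(−n)) / r
Monthly rate r = 0.0928/12 ≈ 0.00773333, n = 308
PV = $983.72 × (1 − (1 + 0.0928/12)^(−308)) / (0.0928/12)
PV = $983.72 × 117.254962
PV = $115,346.05

PV = PMT × (1-(1+r)^(-n))/r = $115,346.05


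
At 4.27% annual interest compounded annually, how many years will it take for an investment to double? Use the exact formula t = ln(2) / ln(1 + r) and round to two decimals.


Doubling condition: (1 + r)^t = 2
Take ln of both sides: t × ln(1 + r) = ln(2)
t = ln(2) / ln(1 + r)
t = 0.693147 / 0.041814
t = 16.58

t = ln(2) / ln(1 + r) = 16.58 years


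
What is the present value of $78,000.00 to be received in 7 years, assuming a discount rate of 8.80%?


Present value formula: PV = FV / (1 + r)^t
PV = $78,000.00 / (1 + 0.088)^7
PV = $78,000.00 / 1.8046886
PV = $43,220.75

PV = FV / (1 + r)^t = $43,220.75


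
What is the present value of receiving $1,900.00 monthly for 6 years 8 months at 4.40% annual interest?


Present value of an ordinary annuity: PV = PMT × (1 − (1 + r)^(−n)) / r
Monthly rate r = 0.044/12 ≈ 0.00366667, n = 80
PV = $1,900.00 × (1 − (1 + 0.044/12)^(−80)) / (0.044/12)
PV = $1,900.00 × 69.225355
PV = $131,528.17

PV = PMT × (1-(1+r)^(-n))/r = $131,528.17


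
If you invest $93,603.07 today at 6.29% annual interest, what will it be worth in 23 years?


Future value formula: FV = PV × (1 + r)^t
FV = $93,603.07 × (1 + 0.0629)^23
FV = $93,603.07 × 4.0674794
FV = $380,728.56

FV = PV × (1 + r)^t = $380,728.56


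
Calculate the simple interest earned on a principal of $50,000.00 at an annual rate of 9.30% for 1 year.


Simple interest formula: I = P × r × t
I = $50,000.00 × 0.093 × 1
I = $4,650.00

I = P × r × t = $4,650.00


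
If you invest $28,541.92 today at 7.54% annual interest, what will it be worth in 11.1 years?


Future value formula: FV = PV × (1 + r)^t
FV = $28,541.92 × (1 + 0.0754)^11.1
FV = $28,541.92 × 2.2409252
FV = $63,960.31

FV = PV × (1 + r)^t = $63,960.31


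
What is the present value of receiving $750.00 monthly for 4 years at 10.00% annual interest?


Present value of an ordinary annuity: PV = PMT × (1 − (1 + r)^(−n)) / r
Monthly rate r = 0.1/12 ≈ 0.00833333, n = 48
PV = $750.00 × (1 − (1 + 0.1/12)^(−48)) / (0.1/12)
PV = $750.00 × 39.428160
PV = $29,571.12

PV = PMT × (1-(1+r)^(-n))/r = $29,571.12


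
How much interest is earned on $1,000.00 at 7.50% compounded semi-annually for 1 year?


Compound interest earned = final amount − principal.
A = P(1 + r/n)^(nt) = $1,000.00 × (1 + 0.075/2)^(2 × 1) = $1,076.41
Interest = A − P = $1,076.41 − $1,000.00 = $76.41

Interest = A - P = $76.41


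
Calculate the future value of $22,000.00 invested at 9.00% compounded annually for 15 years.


Compound interest formula: A = P(1 + r/n)^(nt)
A = $22,000.00 × (1 + 0.09/1)^(1 × 15)
Growth factor: (1 + 0.09/1)^15 = 3.64248246
A = $22,000.00 × 3.64248246
A = $80,134.61

A = P(1 + r/n)^(nt) = $80,134.61


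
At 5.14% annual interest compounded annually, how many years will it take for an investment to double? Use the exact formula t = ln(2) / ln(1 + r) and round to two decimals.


Doubling condition: (1 + r)^t = 2
Take ln of both sides: t × ln(1 + r) = ln(2)
t = ln(2) / ln(1 + r)
t = 0.693147 / 0.050123
t = 13.83

t = ln(2) / ln(1 + r) = 13.83 years


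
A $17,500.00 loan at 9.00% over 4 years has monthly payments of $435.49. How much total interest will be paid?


Total paid over the life of the loan = PMT × n.
Total paid = $435.49 × 48 = $20,903.52
Total interest = total paid − principal = $20,903.52 − $17,500.00 = $3,403.52

Total interest = (PMT × n) - PV = $3,403.52


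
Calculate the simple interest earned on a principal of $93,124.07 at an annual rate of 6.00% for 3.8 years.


Simple interest formula: I = P × r × t
I = $93,124.07 × 0.06 × 3.8
I = $21,232.29

I = P × r × t = $21,232.29


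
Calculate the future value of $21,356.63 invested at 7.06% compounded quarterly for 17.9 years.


Compound interest formula: A = P(1 + r/n)^(nt)
A = $21,356.63 × (1 + 0.0706/4)^(4 × 17.9)
Growth factor: (1 + 0.0706/4)^71.6 = 3.499839
A = $21,356.63 × 3.499839
A = $74,744.77

A = P(1 + r/n)^(nt) = $74,744.77


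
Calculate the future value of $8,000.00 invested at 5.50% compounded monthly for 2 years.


Compound interest formula: A = P(1 + r/n)^(nt)
A = $8,000.00 × (1 + 0.055/12)^(12 × 2)
Growth factor: (1 + 0.055/12)^24 = 1.115998
A = $8,000.00 × 1.115998
A = $8,927.98

A = P(1 + r/n)^(nt) = $8,927.98


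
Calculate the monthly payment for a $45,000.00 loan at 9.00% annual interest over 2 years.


Loan payment formula: PMT = PV × r / (1 − (1 + r)^(−n))
Monthly rate r = 0.09/12 = 0.0075, n = 24 months
Denominator: 1 − (1 + 0.09/12)^(−24) = 0.164169
PMT = $45,000.00 × (0.09/12) / 0.164169
PMT = $2,055.81 per month

PMT = PV × r / (1-(1+r)^(-n)) = $2,055.81/month


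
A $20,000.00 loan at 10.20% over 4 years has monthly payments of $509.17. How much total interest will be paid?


Total paid over the life of the loan = PMT × n.
Total paid = $509.17 × 48 = $24,440.16
Total interest = total paid − principal = $24,440.16 − $20,000.00 = $4,440.16

Total interest = (PMT × n) - PV = $4,440.16


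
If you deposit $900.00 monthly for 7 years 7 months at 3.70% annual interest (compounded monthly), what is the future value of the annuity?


Future value of an ordinary annuity: FV = PMT × ((1 + r)^n − 1) / r
Monthly rate r = 0.037/12 ≈ 0.00308333, n = 91
FV = $900.00 × ((1 + 0.037/12)^91 − 1) / (0.037/12)
FV = $900.00 × 104.863941
FV = $94,377.55

FV = PMT × ((1+r)^n - 1)/r = $94,377.55


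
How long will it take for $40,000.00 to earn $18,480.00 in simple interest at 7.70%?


Rearrange the simple interest formula for t:
I = P × r × t  ⇒  t = I / (P × r)
t = $18,480.00 / ($40,000.00 × 0.077)
t = 6

t = I/(P×r) = 6 years


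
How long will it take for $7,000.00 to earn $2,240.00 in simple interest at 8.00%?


Rearrange the simple interest formula for t:
I = P × r × t  ⇒  t = I / (P × r)
t = $2,240.00 / ($7,000.00 × 0.08)
t = 4

t = I/(P×r) = 4 years


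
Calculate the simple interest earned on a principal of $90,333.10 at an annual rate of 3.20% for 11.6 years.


Simple interest formula: I = P × r × t
I = $90,333.10 × 0.032 × 11.6
I = $33,531.65

I = P × r × t = $33,531.65


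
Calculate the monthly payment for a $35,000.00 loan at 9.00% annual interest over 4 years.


Loan payment formula: PMT = PV × r / (1 − (1 + r)^(−n))
Monthly rate r = 0.09/12 = 0.0075, n = 48 months
Denominator: 1 − (1 + 0.09/12)^(−48) = 0.301386
PMT = $35,000.00 × (0.09/12) / 0.301386
PMT = $870.98 per month

PMT = PV × r / (1-(1+r)^(-n)) = $870.98/month


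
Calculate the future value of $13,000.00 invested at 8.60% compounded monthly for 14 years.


Compound interest formula: A = P(1 + r/n)^(nt)
A = $13,000.00 × (1 + 0.086/12)^(12 × 14)
Growth factor: (1 + 0.086/12)^168 = 3.3191415
A = $13,000.00 × 3.3191415
A = $43,148.84

A = P(1 + r/n)^(nt) = $43,148.84


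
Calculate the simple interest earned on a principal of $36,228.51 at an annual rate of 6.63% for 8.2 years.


Simple interest formula: I = P × r × t
I = $36,228.51 × 0.0663 × 8.2
I = $19,695.99

I = P × r × t = $19,695.99


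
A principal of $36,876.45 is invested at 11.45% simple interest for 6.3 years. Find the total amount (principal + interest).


Total amount formula: A = P(1 + rt) = P + P·r·t
Interest: I = P × r × t = $36,876.45 × 0.1145 × 6.3 = $26,600.83
A = P + I = $36,876.45 + $26,600.83 = $63,477.28

A = P + I = P(1 + rt) = $63,477.28


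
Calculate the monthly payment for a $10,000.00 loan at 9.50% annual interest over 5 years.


Loan payment formula: PMT = PV × r / (1 − (1 + r)^(−n))
Monthly rate r = 0.095/12 ≈ 0.00791667, n = 60 months
Denominator: 1 − (1 + 0.095/12)^(−60) = 0.376951
PMT = $10,000.00 × (0.095/12) / 0.376951
PMT = $210.02 per month

PMT = PV × r / (1-(1+r)^(-n)) = $210.02/month


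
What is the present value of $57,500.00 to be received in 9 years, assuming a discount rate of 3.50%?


Present value formula: PV = FV / (1 + r)^t
PV = $57,500.00 / (1 + 0.035)^9
PV = $57,500.00 / 1.3628974
PV = $42,189.53

PV = FV / (1 + r)^t = $42,189.53


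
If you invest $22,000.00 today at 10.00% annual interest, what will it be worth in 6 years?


Future value formula: FV = PV × (1 + r)^t
FV = $22,000.00 × (1 + 0.1)^6
FV = $22,000.00 × 1.771561
FV = $38,974.34

FV = PV × (1 + r)^t = $38,974.34


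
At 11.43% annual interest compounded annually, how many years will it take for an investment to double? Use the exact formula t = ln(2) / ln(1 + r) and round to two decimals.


Doubling condition: (1 + r)^t = 2
Take ln of both sides: t × ln(1 + r) = ln(2)
t = ln(2) / ln(1 + r)
t = 0.693147 / 0.108226
t = 6.40

t = ln(2) / ln(1 + r) = 6.40 years


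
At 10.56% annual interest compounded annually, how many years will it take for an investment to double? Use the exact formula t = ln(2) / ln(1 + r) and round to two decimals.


Doubling condition: (1 + r)^t = 2
Take ln of both sides: t × ln(1 + r) = ln(2)
t = ln(2) / ln(1 + r)
t = 0.693147 / 0.100388
t = 6.90

t = ln(2) / ln(1 + r) = 6.90 years


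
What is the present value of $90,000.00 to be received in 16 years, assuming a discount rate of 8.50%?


Present value formula: PV = FV / (1 + r)^t
PV = $90,000.00 / (1 + 0.085)^16
PV = $90,000.00 / 3.688721
PV = $24,398.70

PV = FV / (1 + r)^t = $24,398.70


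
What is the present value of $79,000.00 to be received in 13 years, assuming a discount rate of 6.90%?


Present value formula: PV = FV / (1 + r)^t
PV = $79,000.00 / (1 + 0.069)^13
PV = $79,000.00 / 2.380730
PV = $33,183.10

PV = FV / (1 + r)^t = $33,183.10


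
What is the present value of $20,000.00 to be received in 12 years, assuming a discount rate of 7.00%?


Present value formula: PV = FV / (1 + r)^t
PV = $20,000.00 / (1 + 0.07)^12
PV = $20,000.00 / 2.252192
PV = $8,880.24

PV = FV / (1 + r)^t = $8,880.24


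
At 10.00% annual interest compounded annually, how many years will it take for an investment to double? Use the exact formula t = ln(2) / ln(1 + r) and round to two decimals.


Doubling condition: (1 + r)^t = 2
Take ln of both sides: t × ln(1 + r) = ln(2)
t = ln(2) / ln(1 + r)
t = 0.693147 / 0.095310
t = 7.27

t = ln(2) / ln(1 + r) = 7.27 years


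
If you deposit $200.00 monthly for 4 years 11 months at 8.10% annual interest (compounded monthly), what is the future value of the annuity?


Future value of an ordinary annuity: FV = PMT × ((1 + r)^n − 1) / r
Monthly rate r = 0.081/12 = 0.00675, n = 59
FV = $200.00 × ((1 + 0.081/12)^59 − 1) / (0.081/12)
FV = $200.00 × 72.181472
FV = $14,436.29

FV = PMT × ((1+r)^n - 1)/r = $14,436.29


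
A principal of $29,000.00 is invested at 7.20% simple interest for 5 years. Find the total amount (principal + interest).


Total amount formula: A = P(1 + rt) = P + P·r·t
Interest: I = P × r × t = $29,000.00 × 0.072 × 5 = $10,440.00
A = P + I = $29,000.00 + $10,440.00 = $39,440.00

A = P + I = P(1 + rt) = $39,440.00


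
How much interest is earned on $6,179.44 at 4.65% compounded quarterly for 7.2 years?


Compound interest earned = final amount − principal.
A = P(1 + r/n)^(nt) = $6,179.44 × (1 + 0.0465/4)^(4 × 7.2) = $8,620.10
Interest = A − P = $8,620.10 − $6,179.44 = $2,440.66

Interest = A - P = $2,440.66


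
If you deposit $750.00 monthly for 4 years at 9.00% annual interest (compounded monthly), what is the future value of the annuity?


Future value of an ordinary annuity: FV = PMT × ((1 + r)^n − 1) / r
Monthly rate r = 0.09/12 = 0.0075, n = 48
FV = $750.00 × ((1 + 0.09/12)^48 − 1) / (0.09/12)
FV = $750.00 × 57.520711
FV = $43,140.53

FV = PMT × ((1+r)^n - 1)/r = $43,140.53


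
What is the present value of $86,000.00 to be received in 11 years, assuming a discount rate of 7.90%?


Present value formula: PV = FV / (1 + r)^t
PV = $86,000.00 / (1 + 0.079)^11
PV = $86,000.00 / 2.3080005
PV = $37,261.69

PV = FV / (1 + r)^t = $37,261.69


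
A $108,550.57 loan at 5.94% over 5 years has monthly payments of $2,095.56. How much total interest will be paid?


Total paid over the life of the loan = PMT × n.
Total paid = $2,095.56 × 60 = $125,733.60
Total interest = total paid − principal = $125,733.60 − $108,550.57 = $17,183.03

Total interest = (PMT × n) - PV = $17,183.03


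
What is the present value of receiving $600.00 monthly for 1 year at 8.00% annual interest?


Present value of an ordinary annuity: PV = PMT × (1 − (1 + r)^(−n)) / r
Monthly rate r = 0.08/12 ≈ 0.00666667, n = 12
PV = $600.00 × (1 − (1 + 0.08/12)^(−12)) / (0.08/12)
PV = $600.00 × 11.495782
PV = $6,897.47

PV = PMT × (1-(1+r)^(-n))/r = $6,897.47


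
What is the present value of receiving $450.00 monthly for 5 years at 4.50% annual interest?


Present value of an ordinary annuity: PV = PMT × (1 − (1 + r)^(−n)) / r
Monthly rate r = 0.045/12 = 0.00375, n = 60
PV = $450.00 × (1 − (1 + 0.045/12)^(−60)) / (0.045/12)
PV = $450.00 × 53.639380
PV = $24,137.72

PV = PMT × (1-(1+r)^(-n))/r = $24,137.72


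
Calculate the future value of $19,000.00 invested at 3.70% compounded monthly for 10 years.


Compound interest formula: A = P(1 + r/n)^(nt)
A = $19,000.00 × (1 + 0.037/12)^(12 × 10)
Growth factor: (1 + 0.037/12)^120 = 1.4469107
A = $19,000.00 × 1.4469107
A = $27,491.30

A = P(1 + r/n)^(nt) = $27,491.30


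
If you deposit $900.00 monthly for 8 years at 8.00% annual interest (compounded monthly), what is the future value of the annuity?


Future value of an ordinary annuity: FV = PMT × ((1 + r)^n − 1) / r
Monthly rate r = 0.08/12 ≈ 0.00666667, n = 96
FV = $900.00 × ((1 + 0.08/12)^96 − 1) / (0.08/12)
FV = $900.00 × 133.868583
FV = $120,481.72

FV = PMT × ((1+r)^n - 1)/r = $120,481.72


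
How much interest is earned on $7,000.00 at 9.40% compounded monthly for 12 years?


Compound interest earned = final amount − principal.
A = P(1 + r/n)^(nt) = $7,000.00 × (1 + 0.094/12)^(12 × 12) = $21,531.46
Interest = A − P = $21,531.46 − $7,000.00 = $14,531.46

Interest = A - P = $14,531.46


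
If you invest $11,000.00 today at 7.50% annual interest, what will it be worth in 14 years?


Future value formula: FV = PV × (1 + r)^t
FV = $11,000.00 × (1 + 0.075)^14
FV = $11,000.00 × 2.752444
FV = $30,276.88

FV = PV × (1 + r)^t = $30,276.88


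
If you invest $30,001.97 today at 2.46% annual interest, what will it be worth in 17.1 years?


Future value formula: FV = PV × (1 + r)^t
FV = $30,001.97 × (1 + 0.0246)^17.1
FV = $30,001.97 × 1.51523297
FV = $45,459.97

FV = PV × (1 + r)^t = $45,459.97


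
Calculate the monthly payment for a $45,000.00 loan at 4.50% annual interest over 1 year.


Loan payment formula: PMT = PV × r / (1 − (1 + r)^(−n))
Monthly rate r = 0.045/12 = 0.00375, n = 12 months
Denominator: 1 − (1 + 0.045/12)^(−12) = 0.0439221
PMT = $45,000.00 × (0.045/12) / 0.0439221
PMT = $3,842.03 per month

PMT = PV × r / (1-(1+r)^(-n)) = $3,842.03/month


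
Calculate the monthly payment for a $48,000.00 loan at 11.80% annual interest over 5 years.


Loan payment formula: PMT = PV × r / (1 − (1 + r)^(−n))
Monthly rate r = 0.118/12 ≈ 0.00983333, n = 60 months
Denominator: 1 − (1 + 0.118/12)^(−60) = 0.444073
PMT = $48,000.00 × (0.118/12) / 0.444073
PMT = $1,062.89 per month

PMT = PV × r / (1-(1+r)^(-n)) = $1,062.89/month


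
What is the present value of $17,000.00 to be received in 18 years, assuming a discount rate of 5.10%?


Present value formula: PV = FV / (1 + r)^t
PV = $17,000.00 / (1 + 0.051)^18
PV = $17,000.00 / 2.448211
PV = $6,943.85

PV = FV / (1 + r)^t = $6,943.85


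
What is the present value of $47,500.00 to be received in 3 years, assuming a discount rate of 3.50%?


Present value formula: PV = FV / (1 + r)^t
PV = $47,500.00 / (1 + 0.035)^3
PV = $47,500.00 / 1.1087179
PV = $42,842.28

PV = FV / (1 + r)^t = $42,842.28


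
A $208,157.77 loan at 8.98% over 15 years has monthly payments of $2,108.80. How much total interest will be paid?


Total paid over the life of the loan = PMT × n.
Total paid = $2,108.80 × 180 = $379,584.00
Total interest = total paid − principal = $379,584.00 − $208,157.77 = $171,426.23

Total interest = (PMT × n) - PV = $171,426.23


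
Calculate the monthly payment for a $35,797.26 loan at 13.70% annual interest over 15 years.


Loan payment formula: PMT = PV × r / (1 − (1 + r)^(−n))
Monthly rate r = 0.137/12 ≈ 0.01141667, n = 180 months
Denominator: 1 − (1 + 0.137/12)^(−180) = 0.870407
PMT = $35,797.26 × (0.137/12) / 0.870407
PMT = $469.53 per month

PMT = PV × r / (1-(1+r)^(-n)) = $469.53/month


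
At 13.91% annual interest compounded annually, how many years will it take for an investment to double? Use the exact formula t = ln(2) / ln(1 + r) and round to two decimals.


Doubling condition: (1 + r)^t = 2
Take ln of both sides: t × ln(1 + r) = ln(2)
t = ln(2) / ln(1 + r)
t = 0.693147 / 0.130238
t = 5.32

t = ln(2) / ln(1 + r) = 5.32 years


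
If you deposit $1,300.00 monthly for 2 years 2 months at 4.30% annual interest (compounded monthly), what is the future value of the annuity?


Future value of an ordinary annuity: FV = PMT × ((1 + r)^n − 1) / r
Monthly rate r = 0.043/12 ≈ 0.00358333, n = 26
FV = $1,300.00 × ((1 + 0.043/12)^26 − 1) / (0.043/12)
FV = $1,300.00 × 27.198667
FV = $35,358.27

FV = PMT × ((1+r)^n - 1)/r = $35,358.27


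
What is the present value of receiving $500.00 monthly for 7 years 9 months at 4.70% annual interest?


Present value of an ordinary annuity: PV = PMT × (1 − (1 + r)^(−n)) / r
Monthly rate r = 0.047/12 ≈ 0.00391667, n = 93
PV = $500.00 × (1 − (1 + 0.047/12)^(−93)) / (0.047/12)
PV = $500.00 × 77.818229
PV = $38,909.11

PV = PMT × (1-(1+r)^(-n))/r = $38,909.11


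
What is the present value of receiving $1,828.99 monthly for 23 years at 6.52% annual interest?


Present value of an ordinary annuity: PV = PMT × (1 − (1 + r)^(−n)) / r
Monthly rate r = 0.0652/12 ≈ 0.00543333, n = 276
PV = $1,828.99 × (1 − (1 + 0.0652/12)^(−276)) / (0.0652/12)
PV = $1,828.99 × 142.798644
PV = $261,177.29

PV = PMT × (1-(1+r)^(-n))/r = $261,177.29


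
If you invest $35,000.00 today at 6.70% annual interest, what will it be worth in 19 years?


Future value formula: FV = PV × (1 + r)^t
FV = $35,000.00 × (1 + 0.067)^19
FV = $35,000.00 × 3.42865643
FV = $120,002.98

FV = PV × (1 + r)^t = $120,002.98


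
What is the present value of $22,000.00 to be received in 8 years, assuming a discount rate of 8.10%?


Present value formula: PV = FV / (1 + r)^t
PV = $22,000.00 / (1 + 0.081)^8
PV = $22,000.00 / 1.864685
PV = $11,798.24

PV = FV / (1 + r)^t = $11,798.24


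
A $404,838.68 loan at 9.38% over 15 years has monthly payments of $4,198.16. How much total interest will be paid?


Total paid over the life of the loan = PMT × n.
Total paid = $4,198.16 × 180 = $755,668.80
Total interest = total paid − principal = $755,668.80 − $404,838.68 = $350,830.12

Total interest = (PMT × n) - PV = $350,830.12


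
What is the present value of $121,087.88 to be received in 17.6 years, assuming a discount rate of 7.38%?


Present value formula: PV = FV / (1 + r)^t
PV = $121,087.88 / (1 + 0.0738)^17.6
PV = $121,087.88 / 3.501481
PV = $34,581.90

PV = FV / (1 + r)^t = $34,581.90


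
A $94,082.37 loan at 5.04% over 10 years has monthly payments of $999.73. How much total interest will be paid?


Total paid over the life of the loan = PMT × n.
Total paid = $999.73 × 120 = $119,967.60
Total interest = total paid − principal = $119,967.60 − $94,082.37 = $25,885.23

Total interest = (PMT × n) - PV = $25,885.23


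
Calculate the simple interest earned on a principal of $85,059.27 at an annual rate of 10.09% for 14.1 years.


Simple interest formula: I = P × r × t
I = $85,059.27 × 0.1009 × 14.1
I = $121,012.97

I = P × r × t = $121,012.97


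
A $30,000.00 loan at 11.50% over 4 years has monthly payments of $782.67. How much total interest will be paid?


Total paid over the life of the loan = PMT × n.
Total paid = $782.67 × 48 = $37,568.16
Total interest = total paid − principal = $37,568.16 − $30,000.00 = $7,568.16

Total interest = (PMT × n) - PV = $7,568.16


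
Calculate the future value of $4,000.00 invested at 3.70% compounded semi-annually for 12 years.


Compound interest formula: A = P(1 + r/n)^(nt)
A = $4,000.00 × (1 + 0.037/2)^(2 × 12)
Growth factor: (1 + 0.037/2)^24 = 1.5526187
A = $4,000.00 × 1.5526187
A = $6,210.47

A = P(1 + r/n)^(nt) = $6,210.47


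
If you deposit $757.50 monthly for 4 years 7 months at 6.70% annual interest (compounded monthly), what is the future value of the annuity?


Future value of an ordinary annuity: FV = PMT × ((1 + r)^n − 1) / r
Monthly rate r = 0.067/12 ≈ 0.00558333, n = 55
FV = $757.50 × ((1 + 0.067/12)^55 − 1) / (0.067/12)
FV = $757.50 × 64.171996
FV = $48,610.29

FV = PMT × ((1+r)^n - 1)/r = $48,610.29


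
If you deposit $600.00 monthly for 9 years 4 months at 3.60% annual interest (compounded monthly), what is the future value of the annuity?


Future value of an ordinary annuity: FV = PMT × ((1 + r)^n − 1) / r
Monthly rate r = 0.036/12 = 0.003, n = 112
FV = $600.00 × ((1 + 0.036/12)^112 − 1) / (0.036/12)
FV = $600.00 × 132.878447
FV = $79,727.07

FV = PMT × ((1+r)^n - 1)/r = $79,727.07


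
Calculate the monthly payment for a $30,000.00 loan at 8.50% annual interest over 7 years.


Loan payment formula: PMT = PV × r / (1 − (1 + r)^(−n))
Monthly rate r = 0.085/12 ≈ 0.00708333, n = 84 months
Denominator: 1 − (1 + 0.085/12)^(−84) = 0.447279
PMT = $30,000.00 × (0.085/12) / 0.447279
PMT = $475.09 per month

PMT = PV × r / (1-(1+r)^(-n)) = $475.09/month


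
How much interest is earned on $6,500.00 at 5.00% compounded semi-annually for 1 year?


Compound interest earned = final amount − principal.
A = P(1 + r/n)^(nt) = $6,500.00 × (1 + 0.05/2)^(2 × 1) = $6,829.06
Interest = A − P = $6,829.06 − $6,500.00 = $329.06

Interest = A - P = $329.06


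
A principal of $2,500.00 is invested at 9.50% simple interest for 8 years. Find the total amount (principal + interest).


Total amount formula: A = P(1 + rt) = P + P·r·t
Interest: I = P × r × t = $2,500.00 × 0.095 × 8 = $1,900.00
A = P + I = $2,500.00 + $1,900.00 = $4,400.00

A = P + I = P(1 + rt) = $4,400.00


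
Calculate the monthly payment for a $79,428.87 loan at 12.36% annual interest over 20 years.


Loan payment formula: PMT = PV × r / (1 − (1 + r)^(−n))
Monthly rate r = 0.1236/12 = 0.0103, n = 240 months
Denominator: 1 − (1 + 0.1236/12)^(−240) = 0.914510
PMT = $79,428.87 × (0.1236/12) / 0.914510
PMT = $894.60 per month

PMT = PV × r / (1-(1+r)^(-n)) = $894.60/month


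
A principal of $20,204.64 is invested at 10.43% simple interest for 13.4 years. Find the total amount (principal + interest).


Total amount formula: A = P(1 + rt) = P + P·r·t
Interest: I = P × r × t = $20,204.64 × 0.1043 × 13.4 = $28,238.41
A = P + I = $20,204.64 + $28,238.41 = $48,443.05

A = P + I = P(1 + rt) = $48,443.05


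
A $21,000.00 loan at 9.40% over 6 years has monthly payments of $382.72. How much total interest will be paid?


Total paid over the life of the loan = PMT × n.
Total paid = $382.72 × 72 = $27,555.84
Total interest = total paid − principal = $27,555.84 − $21,000.00 = $6,555.84

Total interest = (PMT × n) - PV = $6,555.84


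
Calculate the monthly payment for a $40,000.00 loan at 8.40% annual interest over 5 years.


Loan payment formula: PMT = PV × r / (1 − (1 + r)^(−n))
Monthly rate r = 0.084/12 = 0.007, n = 60 months
Denominator: 1 − (1 + 0.084/12)^(−60) = 0.341991
PMT = $40,000.00 × (0.084/12) / 0.341991
PMT = $818.73 per month

PMT = PV × r / (1-(1+r)^(-n)) = $818.73/month


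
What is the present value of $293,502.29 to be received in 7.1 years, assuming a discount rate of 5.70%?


Present value formula: PV = FV / (1 + r)^t
PV = $293,502.29 / (1 + 0.057)^7.1
PV = $293,502.29 / 1.4822874
PV = $198,006.33

PV = FV / (1 + r)^t = $198,006.33


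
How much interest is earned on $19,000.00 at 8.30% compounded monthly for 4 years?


Compound interest earned = final amount − principal.
A = P(1 + r/n)^(nt) = $19,000.00 × (1 + 0.083/12)^(12 × 4) = $26,451.06
Interest = A − P = $26,451.06 − $19,000.00 = $7,451.06

Interest = A - P = $7,451.06


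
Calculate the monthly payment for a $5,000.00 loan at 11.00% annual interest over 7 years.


Loan payment formula: PMT = PV × r / (1 − (1 + r)^(−n))
Monthly rate r = 0.11/12 ≈ 0.00916667, n = 84 months
Denominator: 1 − (1 + 0.11/12)^(−84) = 0.535360
PMT = $5,000.00 × (0.11/12) / 0.535360
PMT = $85.61 per month

PMT = PV × r / (1-(1+r)^(-n)) = $85.61/month


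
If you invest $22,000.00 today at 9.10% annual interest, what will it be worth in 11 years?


Future value formula: FV = PV × (1 + r)^t
FV = $22,000.00 × (1 + 0.091)^11
FV = $22,000.00 × 2.6065872
FV = $57,344.92

FV = PV × (1 + r)^t = $57,344.92


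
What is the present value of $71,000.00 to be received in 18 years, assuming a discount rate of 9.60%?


Present value formula: PV = FV / (1 + r)^t
PV = $71,000.00 / (1 + 0.096)^18
PV = $71,000.00 / 5.2070287
PV = $13,635.42

PV = FV / (1 + r)^t = $13,635.42


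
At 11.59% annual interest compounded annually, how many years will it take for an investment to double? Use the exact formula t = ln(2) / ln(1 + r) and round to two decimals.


Doubling condition: (1 + r)^t = 2
Take ln of both sides: t × ln(1 + r) = ln(2)
t = ln(2) / ln(1 + r)
t = 0.693147 / 0.109661
t = 6.32

t = ln(2) / ln(1 + r) = 6.32 years
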